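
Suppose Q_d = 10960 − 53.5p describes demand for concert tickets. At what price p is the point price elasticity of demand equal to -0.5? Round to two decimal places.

68.29

Ed = −53.5p/(10960 − 53.5p). Set this equal to -0.5:
53.5p = 0.5·(10960 − 53.5p) ⇒ 53.5p(1 + 0.5) = 0.5·10960
p = 0.5·10960 / (53.5·1.5) = 68.2866…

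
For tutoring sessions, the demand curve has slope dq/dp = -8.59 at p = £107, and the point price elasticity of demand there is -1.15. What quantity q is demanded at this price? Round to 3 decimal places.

Ed = (dq/dp)·(p/q) ⇒ q = (dq/dp)·p/Ed = (-8.59)·107/(-1.15) = 799.24347…

799.243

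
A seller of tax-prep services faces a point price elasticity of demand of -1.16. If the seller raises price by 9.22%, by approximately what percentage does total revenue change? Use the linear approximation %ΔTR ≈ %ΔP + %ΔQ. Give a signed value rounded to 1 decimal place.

%ΔQ ≈ Ed × %ΔP = (-1.16) × (+9.22%) = -10.6952%
%ΔTR ≈ %ΔP + %ΔQ = (+9.22%) + (-10.6952%) = -1.4752%

-1.5%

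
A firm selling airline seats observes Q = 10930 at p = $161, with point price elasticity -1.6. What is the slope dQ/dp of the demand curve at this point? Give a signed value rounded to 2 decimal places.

Ed = (dQ/dp)·(p/Q) ⇒ dQ/dp = Ed·Q/p = (-1.6)·10930/161 = -108.6211…

-108.62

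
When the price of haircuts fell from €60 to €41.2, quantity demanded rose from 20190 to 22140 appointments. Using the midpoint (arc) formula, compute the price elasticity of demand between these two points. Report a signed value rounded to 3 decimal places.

-0.248

%ΔQ = (22140 − 20190) / [(20190 + 22140)/2] = 1950/21165 = 0.092133…
%ΔP = (41.2 − 60) / [(60 + 41.2)/2] = -18.8/50.6 = -0.371541…
Arc Ed = %ΔQ / %ΔP = (1950/21165) / (-18.8/50.6) = -0.24797…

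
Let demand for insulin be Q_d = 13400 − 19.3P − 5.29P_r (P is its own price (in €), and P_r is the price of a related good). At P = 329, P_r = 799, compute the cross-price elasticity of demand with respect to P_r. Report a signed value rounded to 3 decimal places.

-1.497

At the given values, Q_d = 13400 − 19.3(329) − 5.29(799) = 2823.59.
∂Q_d/∂P_r = -5.29.
E = (-5.29) × (799/2823.59) = -1.49692…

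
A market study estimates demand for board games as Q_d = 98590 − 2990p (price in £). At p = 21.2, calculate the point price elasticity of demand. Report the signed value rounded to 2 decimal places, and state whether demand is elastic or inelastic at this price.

dQ_d/dp = −2990. At p = 21.2, Q_d = 98590 − 2990(21.2) = 35202.
Ed = (dQ_d/dp)·(p/Q_d) = −2990 × (21.2/35202) = -1.8006…
|Ed| = 1.80 > 1, so demand is elastic.

-1.80; elastic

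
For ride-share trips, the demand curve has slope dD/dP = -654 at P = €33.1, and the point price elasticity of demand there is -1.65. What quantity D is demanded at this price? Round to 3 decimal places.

13119.636

Ed = (dD/dP)·(P/D) ⇒ D = (dD/dP)·P/Ed = (-654)·33.1/(-1.65) = 13119.63636…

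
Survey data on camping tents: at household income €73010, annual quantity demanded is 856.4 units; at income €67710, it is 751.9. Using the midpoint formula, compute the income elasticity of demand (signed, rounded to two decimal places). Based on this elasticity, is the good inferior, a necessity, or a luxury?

1.73; luxury

%ΔQ = (751.9 − 856.4)/[( 856.4 + 751.9)/2] = -104.5/804.15 = -0.129950…
%ΔIncome = (67710 − 73010)/[( 73010 + 67710)/2] = -5300/70360 = -0.075326…
E_income = (-104.5/804.15) / (-5300/70360) = 1.7251…
E_income > 1 ⇒ normal good, luxury.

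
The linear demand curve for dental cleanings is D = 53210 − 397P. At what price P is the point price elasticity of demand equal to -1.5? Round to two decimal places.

80.42

Ed = −397P/(53210 − 397P). Set this equal to -1.5:
397P = 1.5·(53210 − 397P) ⇒ 397P(1 + 1.5) = 1.5·53210
P = 1.5·53210 / (397·2.5) = 80.4181…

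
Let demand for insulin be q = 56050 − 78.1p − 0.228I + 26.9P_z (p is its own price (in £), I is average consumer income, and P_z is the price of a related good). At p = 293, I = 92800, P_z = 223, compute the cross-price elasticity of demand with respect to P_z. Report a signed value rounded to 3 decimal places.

At the given values, q = 56050 − 78.1(293) − 0.228(92800) + 26.9(223) = 18007.
∂q/∂P_z = 26.9.
E = (26.9) × (223/18007) = 0.33313…

0.333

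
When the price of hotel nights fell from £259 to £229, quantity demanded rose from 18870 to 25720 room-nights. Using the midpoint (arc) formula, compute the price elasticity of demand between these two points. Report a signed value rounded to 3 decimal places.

-2.499

%ΔQ = (25720 − 18870) / [(18870 + 25720)/2] = 6850/22295 = 0.307243…
%ΔP = (229 − 259) / [(259 + 229)/2] = -30/244 = -0.122950…
Arc Ed = %ΔQ / %ΔP = (6850/22295) / (-30/244) = -2.49891…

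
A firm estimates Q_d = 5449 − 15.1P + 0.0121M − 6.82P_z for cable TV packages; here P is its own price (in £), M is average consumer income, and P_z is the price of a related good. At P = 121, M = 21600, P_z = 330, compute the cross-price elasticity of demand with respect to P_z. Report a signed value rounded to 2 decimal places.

At the given values, Q_d = 5449 − 15.1(121) + 0.0121(21600) − 6.82(330) = 1632.66.
∂Q_d/∂P_z = -6.82.
E = (-6.82) × (330/1632.66) = -1.3784…

-1.38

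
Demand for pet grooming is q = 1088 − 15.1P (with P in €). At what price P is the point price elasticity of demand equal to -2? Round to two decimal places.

48.04

Ed = −15.1P/(1088 − 15.1P). Set this equal to -2:
15.1P = 2·(1088 − 15.1P) ⇒ 15.1P(1 + 2) = 2·1088
P = 2·1088 / (15.1·3) = 48.0353…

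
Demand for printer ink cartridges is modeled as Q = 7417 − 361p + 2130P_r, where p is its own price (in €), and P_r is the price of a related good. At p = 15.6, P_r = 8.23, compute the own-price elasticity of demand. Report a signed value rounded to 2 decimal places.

At the given values, Q = 7417 − 361(15.6) + 2130(8.23) = 19315.3.
∂Q/∂p = −361.
E = (-361) × (15.6/19315.3) = -0.2915…

-0.29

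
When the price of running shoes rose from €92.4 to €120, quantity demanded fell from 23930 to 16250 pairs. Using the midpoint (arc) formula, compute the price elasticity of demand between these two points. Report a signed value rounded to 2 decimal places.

%ΔQ = (16250 − 23930) / [(23930 + 16250)/2] = -7680/20090 = -0.382279…
%ΔP = (120 − 92.4) / [(92.4 + 120)/2] = 27.6/106.2 = 0.259887…
Arc Ed = %ΔQ / %ΔP = (-7680/20090) / (27.6/106.2) = -1.4709…

-1.47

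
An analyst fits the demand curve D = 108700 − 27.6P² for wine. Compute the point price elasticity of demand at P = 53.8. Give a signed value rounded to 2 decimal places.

-5.55

dD/dP = −2·27.6·P = -2969.76. At P = 53.8, D = 28813.456.
Ed = (dD/dP)·(P/D) = (-2969.76) × (53.8/28813.456) = -5.5450…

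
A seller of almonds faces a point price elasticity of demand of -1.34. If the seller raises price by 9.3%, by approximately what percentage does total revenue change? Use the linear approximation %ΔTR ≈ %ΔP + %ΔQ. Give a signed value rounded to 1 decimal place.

-3.2%

%ΔQ ≈ Ed × %ΔP = (-1.34) × (+9.3%) = -12.4620%
%ΔTR ≈ %ΔP + %ΔQ = (+9.3%) + (-12.4620%) = -3.1620%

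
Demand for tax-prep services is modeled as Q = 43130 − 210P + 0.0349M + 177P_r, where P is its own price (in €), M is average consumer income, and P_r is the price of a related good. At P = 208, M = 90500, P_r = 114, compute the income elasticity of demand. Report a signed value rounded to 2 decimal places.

0.14

At the given values, Q = 43130 − 210(208) + 0.0349(90500) + 177(114) = 22786.45.
∂Q/∂M = 0.0349.
E = (0.0349) × (90500/22786.45) = 0.1386…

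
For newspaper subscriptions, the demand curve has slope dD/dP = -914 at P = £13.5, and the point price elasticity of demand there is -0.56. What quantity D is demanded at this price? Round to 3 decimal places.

Ed = (dD/dP)·(P/D) ⇒ D = (dD/dP)·P/Ed = (-914)·13.5/(-0.56) = 22033.92857…

22033.929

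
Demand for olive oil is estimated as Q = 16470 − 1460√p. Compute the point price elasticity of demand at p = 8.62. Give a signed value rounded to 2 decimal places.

dQ/dp = −1460/(2√p) = -248.639. At p = 8.62, Q = 12183.5.
Ed = (dQ/dp)·(p/Q) = (-248.639) × (8.62/12183.5) = -0.1759…

-0.18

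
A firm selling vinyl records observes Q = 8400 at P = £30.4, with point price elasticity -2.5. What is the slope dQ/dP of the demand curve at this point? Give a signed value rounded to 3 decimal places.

-690.789

Ed = (dQ/dP)·(P/Q) ⇒ dQ/dP = Ed·Q/P = (-2.5)·8400/30.4 = -690.78947…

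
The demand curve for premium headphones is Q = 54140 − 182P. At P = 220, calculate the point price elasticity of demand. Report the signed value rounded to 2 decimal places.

dQ/dP = −182. At P = 220, Q = 54140 − 182(220) = 14100.
Ed = (dQ/dP)·(P/Q) = −182 × (220/14100) = -2.8397…

-2.84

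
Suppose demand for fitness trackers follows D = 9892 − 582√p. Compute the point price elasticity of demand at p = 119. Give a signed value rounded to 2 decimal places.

-0.90

dD/dp = −582/(2√p) = -26.6759. At p = 119, D = 3543.13.
Ed = (dD/dp)·(p/D) = (-26.6759) × (119/3543.13) = -0.8959…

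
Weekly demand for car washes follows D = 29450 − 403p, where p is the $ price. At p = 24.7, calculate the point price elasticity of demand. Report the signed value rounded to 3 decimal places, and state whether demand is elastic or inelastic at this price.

-0.511; inelastic

dD/dp = −403. At p = 24.7, D = 29450 − 403(24.7) = 19495.9.
Ed = (dD/dp)·(p/D) = −403 × (24.7/19495.9) = -0.51057…
|Ed| = 0.511 < 1, so demand is inelastic.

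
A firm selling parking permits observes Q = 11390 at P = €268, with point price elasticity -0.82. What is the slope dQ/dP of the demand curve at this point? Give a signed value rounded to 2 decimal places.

Ed = (dQ/dP)·(P/Q) ⇒ dQ/dP = Ed·Q/P = (-0.82)·11390/268 = -34.85

-34.85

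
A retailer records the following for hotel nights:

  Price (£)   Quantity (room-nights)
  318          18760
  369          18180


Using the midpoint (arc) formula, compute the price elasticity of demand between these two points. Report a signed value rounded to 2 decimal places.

%ΔQ = (18180 − 18760) / [(18760 + 18180)/2] = -580/18470 = -0.031402…
%ΔP = (369 − 318) / [(318 + 369)/2] = 51/343.5 = 0.148471…
Arc Ed = %ΔQ / %ΔP = (-580/18470) / (51/343.5) = -0.2115…

-0.21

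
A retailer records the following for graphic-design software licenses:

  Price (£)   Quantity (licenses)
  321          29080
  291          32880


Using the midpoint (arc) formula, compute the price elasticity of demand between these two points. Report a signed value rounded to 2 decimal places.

-1.25

%ΔQ = (32880 − 29080) / [(29080 + 32880)/2] = 3800/30980 = 0.122659…
%ΔP = (291 − 321) / [(321 + 291)/2] = -30/306 = -0.098039…
Arc Ed = %ΔQ / %ΔP = (3800/30980) / (-30/306) = -1.2511…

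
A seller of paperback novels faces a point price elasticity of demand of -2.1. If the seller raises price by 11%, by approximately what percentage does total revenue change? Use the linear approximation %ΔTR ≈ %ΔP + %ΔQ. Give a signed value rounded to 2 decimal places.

%ΔQ ≈ Ed × %ΔP = (-2.1) × (+11%) = -23.1000%
%ΔTR ≈ %ΔP + %ΔQ = (+11%) + (-23.1000%) = -12.1000%

-12.10%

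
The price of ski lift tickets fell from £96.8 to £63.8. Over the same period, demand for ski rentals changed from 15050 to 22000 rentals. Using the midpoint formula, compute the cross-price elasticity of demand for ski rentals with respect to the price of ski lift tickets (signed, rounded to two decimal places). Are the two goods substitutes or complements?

%ΔQ_{ski rentals} = (22000 − 15050)/avg = 6950/18525 = 0.375168…
%ΔP_{ski lift tickets} = (63.8 − 96.8)/avg = -33/80.3 = -0.410958…
E_cross = (6950/18525) / (-33/80.3) = -0.9129…
E_cross < 0 ⇒ the goods are complements.

-0.91; complements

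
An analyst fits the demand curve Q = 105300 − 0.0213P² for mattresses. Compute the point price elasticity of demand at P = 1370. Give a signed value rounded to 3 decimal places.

dQ/dP = −2·0.0213·P = -58.362. At P = 1370, Q = 65322.03.
Ed = (dQ/dP)·(P/Q) = (-58.362) × (1370/65322.03) = -1.22402…

-1.224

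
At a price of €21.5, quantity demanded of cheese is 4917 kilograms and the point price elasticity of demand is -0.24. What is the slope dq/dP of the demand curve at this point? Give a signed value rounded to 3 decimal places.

Ed = (dq/dP)·(P/q) ⇒ dq/dP = Ed·q/P = (-0.24)·4917/21.5 = -54.88744…

-54.887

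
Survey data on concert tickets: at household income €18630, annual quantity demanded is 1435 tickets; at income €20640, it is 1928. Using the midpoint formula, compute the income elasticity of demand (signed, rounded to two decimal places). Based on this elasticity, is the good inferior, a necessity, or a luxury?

2.86; luxury

%ΔQ = (1928 − 1435)/[( 1435 + 1928)/2] = 493/1681.5 = 0.293190…
%ΔIncome = (20640 − 18630)/[( 18630 + 20640)/2] = 2010/19635 = 0.102368…
E_income = (493/1681.5) / (2010/19635) = 2.8640…
E_income > 1 ⇒ normal good, luxury.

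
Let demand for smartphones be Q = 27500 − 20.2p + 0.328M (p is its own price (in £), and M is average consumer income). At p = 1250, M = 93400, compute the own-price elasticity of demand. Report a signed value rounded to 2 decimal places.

At the given values, Q = 27500 − 20.2(1250) + 0.328(93400) = 32885.2.
∂Q/∂p = −20.2.
E = (-20.2) × (1250/32885.2) = -0.7678…

-0.77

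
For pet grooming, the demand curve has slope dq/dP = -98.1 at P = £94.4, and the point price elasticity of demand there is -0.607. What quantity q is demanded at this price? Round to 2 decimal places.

Ed = (dq/dP)·(P/q) ⇒ q = (dq/dP)·P/Ed = (-98.1)·94.4/(-0.607) = 15256.4085…

15256.41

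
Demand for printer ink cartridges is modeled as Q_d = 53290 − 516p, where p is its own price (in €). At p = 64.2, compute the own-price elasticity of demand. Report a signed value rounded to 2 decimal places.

-1.64

At the given values, Q_d = 53290 − 516(64.2) = 20162.8.
∂Q_d/∂p = −516.
E = (-516) × (64.2/20162.8) = -1.6429…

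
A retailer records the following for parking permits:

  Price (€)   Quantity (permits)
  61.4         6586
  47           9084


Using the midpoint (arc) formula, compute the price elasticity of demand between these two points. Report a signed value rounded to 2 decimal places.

%ΔQ = (9084 − 6586) / [(6586 + 9084)/2] = 2498/7835 = 0.318825…
%ΔP = (47 − 61.4) / [(61.4 + 47)/2] = -14.4/54.2 = -0.265682…
Arc Ed = %ΔQ / %ΔP = (2498/7835) / (-14.4/54.2) = -1.2000…

-1.20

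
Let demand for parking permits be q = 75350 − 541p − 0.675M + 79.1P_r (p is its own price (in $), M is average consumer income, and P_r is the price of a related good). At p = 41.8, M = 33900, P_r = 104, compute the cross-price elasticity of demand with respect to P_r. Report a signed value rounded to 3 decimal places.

At the given values, q = 75350 − 541(41.8) − 0.675(33900) + 79.1(104) = 38080.1.
∂q/∂P_r = 79.1.
E = (79.1) × (104/38080.1) = 0.21602…

0.216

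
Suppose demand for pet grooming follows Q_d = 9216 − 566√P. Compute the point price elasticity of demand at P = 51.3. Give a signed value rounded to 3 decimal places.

-0.393

dQ_d/dP = −566/(2√P) = -39.5119. At P = 51.3, Q_d = 5162.08.
Ed = (dQ_d/dP)·(P/Q_d) = (-39.5119) × (51.3/5162.08) = -0.39266…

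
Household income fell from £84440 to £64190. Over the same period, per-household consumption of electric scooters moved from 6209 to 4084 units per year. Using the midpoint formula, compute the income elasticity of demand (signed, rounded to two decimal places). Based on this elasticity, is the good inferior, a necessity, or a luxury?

%ΔQ = (4084 − 6209)/[( 6209 + 4084)/2] = -2125/5146.5 = -0.412901…
%ΔIncome = (64190 − 84440)/[( 84440 + 64190)/2] = -20250/74315 = -0.272488…
E_income = (-2125/5146.5) / (-20250/74315) = 1.5152…
E_income > 1 ⇒ normal good, luxury.

1.52; luxury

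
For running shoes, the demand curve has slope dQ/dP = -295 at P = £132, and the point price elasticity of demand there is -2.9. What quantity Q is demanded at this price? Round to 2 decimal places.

13427.59

Ed = (dQ/dP)·(P/Q) ⇒ Q = (dQ/dP)·P/Ed = (-295)·132/(-2.9) = 13427.5862…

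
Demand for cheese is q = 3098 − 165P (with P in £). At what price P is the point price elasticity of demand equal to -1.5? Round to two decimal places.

Ed = −165P/(3098 − 165P). Set this equal to -1.5:
165P = 1.5·(3098 − 165P) ⇒ 165P(1 + 1.5) = 1.5·3098
P = 1.5·3098 / (165·2.5) = 11.2654…

11.27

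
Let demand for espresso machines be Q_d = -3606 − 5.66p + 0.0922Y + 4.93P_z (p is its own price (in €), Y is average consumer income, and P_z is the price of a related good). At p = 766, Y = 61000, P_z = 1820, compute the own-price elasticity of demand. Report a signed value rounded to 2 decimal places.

-0.65

At the given values, Q_d = -3606 − 5.66(766) + 0.0922(61000) + 4.93(1820) = 6655.24.
∂Q_d/∂p = −5.66.
E = (-5.66) × (766/6655.24) = -0.6514…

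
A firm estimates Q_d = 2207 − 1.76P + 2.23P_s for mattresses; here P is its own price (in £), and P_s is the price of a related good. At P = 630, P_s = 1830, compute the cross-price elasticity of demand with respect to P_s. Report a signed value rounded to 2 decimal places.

0.79

At the given values, Q_d = 2207 − 1.76(630) + 2.23(1830) = 5179.1.
∂Q_d/∂P_s = 2.23.
E = (2.23) × (1830/5179.1) = 0.7879…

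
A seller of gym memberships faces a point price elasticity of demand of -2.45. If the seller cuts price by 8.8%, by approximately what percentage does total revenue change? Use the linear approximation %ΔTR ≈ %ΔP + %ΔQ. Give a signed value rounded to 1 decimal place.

%ΔQ ≈ Ed × %ΔP = (-2.45) × (-8.8%) = +21.5600%
%ΔTR ≈ %ΔP + %ΔQ = (-8.8%) + (+21.5600%) = +12.7600%

+12.8%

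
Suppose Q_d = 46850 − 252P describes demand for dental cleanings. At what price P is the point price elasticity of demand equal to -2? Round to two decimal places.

Ed = −252P/(46850 − 252P). Set this equal to -2:
252P = 2·(46850 − 252P) ⇒ 252P(1 + 2) = 2·46850
P = 2·46850 / (252·3) = 123.9417…

123.94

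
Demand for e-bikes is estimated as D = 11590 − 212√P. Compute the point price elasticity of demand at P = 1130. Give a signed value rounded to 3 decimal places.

-0.798

dD/dP = −212/(2√P) = -3.15331. At P = 1130, D = 4463.52.
Ed = (dD/dP)·(P/D) = (-3.15331) × (1130/4463.52) = -0.79830…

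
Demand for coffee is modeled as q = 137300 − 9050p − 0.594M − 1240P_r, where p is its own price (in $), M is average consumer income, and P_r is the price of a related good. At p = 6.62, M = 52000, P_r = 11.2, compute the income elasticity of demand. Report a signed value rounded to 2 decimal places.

At the given values, q = 137300 − 9050(6.62) − 0.594(52000) − 1240(11.2) = 32613.
∂q/∂M = -0.594.
E = (-0.594) × (52000/32613) = -0.9471…

-0.95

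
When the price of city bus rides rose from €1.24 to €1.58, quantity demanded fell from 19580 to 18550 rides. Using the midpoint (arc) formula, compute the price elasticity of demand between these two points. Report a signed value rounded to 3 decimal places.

%ΔQ = (18550 − 19580) / [(19580 + 18550)/2] = -1030/19065 = -0.054025…
%ΔP = (1.58 − 1.24) / [(1.24 + 1.58)/2] = 0.34/1.41 = 0.241134…
Arc Ed = %ΔQ / %ΔP = (-1030/19065) / (0.34/1.41) = -0.22404…

-0.224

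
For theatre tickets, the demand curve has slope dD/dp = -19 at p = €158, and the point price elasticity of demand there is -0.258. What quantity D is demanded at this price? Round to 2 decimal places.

11635.66

Ed = (dD/dp)·(p/D) ⇒ D = (dD/dp)·p/Ed = (-19)·158/(-0.258) = 11635.6589…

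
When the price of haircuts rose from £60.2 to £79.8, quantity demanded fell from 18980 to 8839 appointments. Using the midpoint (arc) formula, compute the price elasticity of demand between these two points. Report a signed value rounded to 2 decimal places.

-2.60

%ΔQ = (8839 − 18980) / [(18980 + 8839)/2] = -10141/13909.5 = -0.729070…
%ΔP = (79.8 − 60.2) / [(60.2 + 79.8)/2] = 19.6/70 = 0.28
Arc Ed = %ΔQ / %ΔP = (-10141/13909.5) / (19.6/70) = -2.6038…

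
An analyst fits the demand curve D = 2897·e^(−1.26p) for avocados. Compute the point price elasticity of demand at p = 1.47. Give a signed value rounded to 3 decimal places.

-1.852

dD/dp = −1.26·D = -572.689. At p = 1.47, D = 454.515.
Ed = (dD/dp)·(p/D) = (-572.689) × (1.47/454.515) = -1.8522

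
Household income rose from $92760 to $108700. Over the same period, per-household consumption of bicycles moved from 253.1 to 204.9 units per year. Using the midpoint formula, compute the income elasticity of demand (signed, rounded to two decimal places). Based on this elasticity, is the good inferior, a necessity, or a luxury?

-1.33; inferior

%ΔQ = (204.9 − 253.1)/[( 253.1 + 204.9)/2] = -48.2/229 = -0.210480…
%ΔIncome = (108700 − 92760)/[( 92760 + 108700)/2] = 15940/100730 = 0.158244…
E_income = (-48.2/229) / (15940/100730) = -1.3300…
E_income < 0 ⇒ inferior good.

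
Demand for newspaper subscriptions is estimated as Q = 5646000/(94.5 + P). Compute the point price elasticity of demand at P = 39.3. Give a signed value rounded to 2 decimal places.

-0.29

dQ/dP = −5646000/(94.5 + P)² = -315.376. At P = 39.3, Q = 42197.3.
Ed = (dQ/dP)·(P/Q) = (-315.376) × (39.3/42197.3) = -0.2937…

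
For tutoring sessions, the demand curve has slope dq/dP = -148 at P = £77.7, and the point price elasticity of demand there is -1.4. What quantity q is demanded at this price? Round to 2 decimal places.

Ed = (dq/dP)·(P/q) ⇒ q = (dq/dP)·P/Ed = (-148)·77.7/(-1.4) = 8214

8214.00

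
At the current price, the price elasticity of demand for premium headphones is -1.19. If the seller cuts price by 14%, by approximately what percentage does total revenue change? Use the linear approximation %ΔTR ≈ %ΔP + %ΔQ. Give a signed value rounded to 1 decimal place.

%ΔQ ≈ Ed × %ΔP = (-1.19) × (-14%) = +16.6600%
%ΔTR ≈ %ΔP + %ΔQ = (-14%) + (+16.6600%) = +2.6600%

+2.7%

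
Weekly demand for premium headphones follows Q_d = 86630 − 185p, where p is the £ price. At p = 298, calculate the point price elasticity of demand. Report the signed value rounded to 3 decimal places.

-1.750

dQ_d/dp = −185. At p = 298, Q_d = 86630 − 185(298) = 31500.
Ed = (dQ_d/dp)·(p/Q_d) = −185 × (298/31500) = -1.75015…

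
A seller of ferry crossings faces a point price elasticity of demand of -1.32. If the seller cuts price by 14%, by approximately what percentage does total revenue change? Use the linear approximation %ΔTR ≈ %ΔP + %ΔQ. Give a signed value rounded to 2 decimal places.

%ΔQ ≈ Ed × %ΔP = (-1.32) × (-14%) = +18.4800%
%ΔTR ≈ %ΔP + %ΔQ = (-14%) + (+18.4800%) = +4.4800%

+4.48%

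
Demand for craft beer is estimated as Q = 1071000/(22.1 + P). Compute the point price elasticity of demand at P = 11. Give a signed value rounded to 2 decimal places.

dQ/dP = −1071000/(22.1 + P)² = -977.538. At P = 11, Q = 32356.5.
Ed = (dQ/dP)·(P/Q) = (-977.538) × (11/32356.5) = -0.3323…

-0.33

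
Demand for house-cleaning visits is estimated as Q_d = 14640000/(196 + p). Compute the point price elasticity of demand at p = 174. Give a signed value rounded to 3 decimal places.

dQ_d/dp = −14640000/(196 + p)² = -106.939. At p = 174, Q_d = 39567.6.
Ed = (dQ_d/dp)·(p/Q_d) = (-106.939) × (174/39567.6) = -0.47027…

-0.470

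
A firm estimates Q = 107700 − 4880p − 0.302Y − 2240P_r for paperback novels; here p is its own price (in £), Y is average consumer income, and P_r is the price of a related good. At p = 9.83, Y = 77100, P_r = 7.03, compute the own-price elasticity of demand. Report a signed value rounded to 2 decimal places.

At the given values, Q = 107700 − 4880(9.83) − 0.302(77100) − 2240(7.03) = 20698.2.
∂Q/∂p = −4880.
E = (-4880) × (9.83/20698.2) = -2.3176…

-2.32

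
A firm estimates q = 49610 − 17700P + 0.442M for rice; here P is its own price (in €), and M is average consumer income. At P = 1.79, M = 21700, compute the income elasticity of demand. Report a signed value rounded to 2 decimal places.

At the given values, q = 49610 − 17700(1.79) + 0.442(21700) = 27518.4.
∂q/∂M = 0.442.
E = (0.442) × (21700/27518.4) = 0.3485…

0.35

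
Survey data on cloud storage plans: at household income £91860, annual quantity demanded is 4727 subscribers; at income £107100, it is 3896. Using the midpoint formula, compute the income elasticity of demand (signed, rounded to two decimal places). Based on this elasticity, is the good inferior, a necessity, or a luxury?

-1.26; inferior

%ΔQ = (3896 − 4727)/[( 4727 + 3896)/2] = -831/4311.5 = -0.192740…
%ΔIncome = (107100 − 91860)/[( 91860 + 107100)/2] = 15240/99480 = 0.153196…
E_income = (-831/4311.5) / (15240/99480) = -1.2581…
E_income < 0 ⇒ inferior good.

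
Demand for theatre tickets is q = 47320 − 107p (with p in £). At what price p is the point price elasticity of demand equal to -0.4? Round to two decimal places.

Ed = −107p/(47320 − 107p). Set this equal to -0.4:
107p = 0.4·(47320 − 107p) ⇒ 107p(1 + 0.4) = 0.4·47320
p = 0.4·47320 / (107·1.4) = 126.3551…

126.36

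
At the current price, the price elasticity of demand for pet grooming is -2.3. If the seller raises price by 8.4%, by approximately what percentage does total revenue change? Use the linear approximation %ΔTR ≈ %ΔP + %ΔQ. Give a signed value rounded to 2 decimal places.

-10.92%

%ΔQ ≈ Ed × %ΔP = (-2.3) × (+8.4%) = -19.3200%
%ΔTR ≈ %ΔP + %ΔQ = (+8.4%) + (-19.3200%) = -10.9200%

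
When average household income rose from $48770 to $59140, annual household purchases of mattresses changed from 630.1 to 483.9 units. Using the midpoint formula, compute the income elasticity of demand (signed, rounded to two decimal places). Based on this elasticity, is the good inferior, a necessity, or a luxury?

%ΔQ = (483.9 − 630.1)/[( 630.1 + 483.9)/2] = -146.2/557 = -0.262477…
%ΔIncome = (59140 − 48770)/[( 48770 + 59140)/2] = 10370/53955 = 0.192197…
E_income = (-146.2/557) / (10370/53955) = -1.3656…
E_income < 0 ⇒ inferior good.

-1.37; inferior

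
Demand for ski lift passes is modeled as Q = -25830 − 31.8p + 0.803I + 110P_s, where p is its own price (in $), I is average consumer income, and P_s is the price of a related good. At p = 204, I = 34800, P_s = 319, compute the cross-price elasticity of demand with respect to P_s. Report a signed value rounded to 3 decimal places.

At the given values, Q = -25830 − 31.8(204) + 0.803(34800) + 110(319) = 30717.2.
∂Q/∂P_s = 110.
E = (110) × (319/30717.2) = 1.14235…

1.142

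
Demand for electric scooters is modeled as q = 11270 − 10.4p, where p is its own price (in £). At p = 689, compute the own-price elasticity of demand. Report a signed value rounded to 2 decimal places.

-1.75

At the given values, q = 11270 − 10.4(689) = 4104.4.
∂q/∂p = −10.4.
E = (-10.4) × (689/4104.4) = -1.7458…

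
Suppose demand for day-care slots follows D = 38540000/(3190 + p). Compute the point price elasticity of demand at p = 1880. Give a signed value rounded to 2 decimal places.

dD/dp = −38540000/(3190 + p)² = -1.49933. At p = 1880, D = 7601.58.
Ed = (dD/dp)·(p/D) = (-1.49933) × (1880/7601.58) = -0.3708…

-0.37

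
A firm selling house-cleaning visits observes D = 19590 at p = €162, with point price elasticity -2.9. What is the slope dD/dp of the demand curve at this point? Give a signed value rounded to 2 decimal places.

Ed = (dD/dp)·(p/D) ⇒ dD/dp = Ed·D/p = (-2.9)·19590/162 = -350.6851…

-350.69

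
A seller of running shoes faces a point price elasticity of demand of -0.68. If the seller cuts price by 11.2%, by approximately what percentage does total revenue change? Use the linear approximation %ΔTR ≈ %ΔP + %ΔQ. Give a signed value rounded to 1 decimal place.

%ΔQ ≈ Ed × %ΔP = (-0.68) × (-11.2%) = +7.6160%
%ΔTR ≈ %ΔP + %ΔQ = (-11.2%) + (+7.6160%) = -3.5840%

-3.6%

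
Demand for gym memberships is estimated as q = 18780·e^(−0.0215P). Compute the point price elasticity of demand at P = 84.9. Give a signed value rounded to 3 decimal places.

dq/dP = −0.0215·q = -65.0721. At P = 84.9, q = 3026.61.
Ed = (dq/dP)·(P/q) = (-65.0721) × (84.9/3026.61) = -1.82535

-1.825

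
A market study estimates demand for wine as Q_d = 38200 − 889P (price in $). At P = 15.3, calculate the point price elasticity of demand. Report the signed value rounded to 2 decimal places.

dQ_d/dP = −889. At P = 15.3, Q_d = 38200 − 889(15.3) = 24598.3.
Ed = (dQ_d/dP)·(P/Q_d) = −889 × (15.3/24598.3) = -0.5529…

-0.55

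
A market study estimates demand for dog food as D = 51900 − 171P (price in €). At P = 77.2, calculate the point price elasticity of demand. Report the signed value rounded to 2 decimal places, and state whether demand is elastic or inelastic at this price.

-0.34; inelastic

dD/dP = −171. At P = 77.2, D = 51900 − 171(77.2) = 38698.8.
Ed = (dD/dP)·(P/D) = −171 × (77.2/38698.8) = -0.3411…
|Ed| = 0.34 < 1, so demand is inelastic.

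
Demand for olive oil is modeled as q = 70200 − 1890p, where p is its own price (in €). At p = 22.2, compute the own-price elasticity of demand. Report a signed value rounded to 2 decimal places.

-1.49

At the given values, q = 70200 − 1890(22.2) = 28242.
∂q/∂p = −1890.
E = (-1890) × (22.2/28242) = -1.4856…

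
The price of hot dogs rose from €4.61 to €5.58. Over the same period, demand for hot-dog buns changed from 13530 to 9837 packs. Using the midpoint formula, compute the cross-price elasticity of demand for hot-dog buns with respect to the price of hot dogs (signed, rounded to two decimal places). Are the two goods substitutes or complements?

-1.66; complements

%ΔQ_{hot-dog buns} = (9837 − 13530)/avg = -3693/11683.5 = -0.316086…
%ΔP_{hot dogs} = (5.58 − 4.61)/avg = 0.97/5.095 = 0.190382…
E_cross = (-3693/11683.5) / (0.97/5.095) = -1.6602…
E_cross < 0 ⇒ the goods are complements.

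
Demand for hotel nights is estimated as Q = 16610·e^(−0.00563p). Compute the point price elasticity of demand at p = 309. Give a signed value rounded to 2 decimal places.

dQ/dp = −0.00563·Q = -16.4191. At p = 309, Q = 2916.36.
Ed = (dQ/dp)·(p/Q) = (-16.4191) × (309/2916.36) = -1.7396…

-1.74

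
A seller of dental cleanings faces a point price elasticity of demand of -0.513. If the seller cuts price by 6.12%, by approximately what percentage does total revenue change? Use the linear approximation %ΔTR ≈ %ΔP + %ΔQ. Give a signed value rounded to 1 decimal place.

%ΔQ ≈ Ed × %ΔP = (-0.513) × (-6.12%) = +3.1396%
%ΔTR ≈ %ΔP + %ΔQ = (-6.12%) + (+3.1396%) = -2.9804%

-3.0%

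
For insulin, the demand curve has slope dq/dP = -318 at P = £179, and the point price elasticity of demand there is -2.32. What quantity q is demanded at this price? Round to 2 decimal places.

24535.34

Ed = (dq/dP)·(P/q) ⇒ q = (dq/dP)·P/Ed = (-318)·179/(-2.32) = 24535.3448…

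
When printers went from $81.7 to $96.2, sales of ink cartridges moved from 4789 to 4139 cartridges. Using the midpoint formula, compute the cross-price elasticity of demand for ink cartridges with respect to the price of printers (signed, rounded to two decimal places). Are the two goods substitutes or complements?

%ΔQ_{ink cartridges} = (4139 − 4789)/avg = -650/4464 = -0.145609…
%ΔP_{printers} = (96.2 − 81.7)/avg = 14.5/88.95 = 0.163012…
E_cross = (-650/4464) / (14.5/88.95) = -0.8932…
E_cross < 0 ⇒ the goods are complements.

-0.89; complements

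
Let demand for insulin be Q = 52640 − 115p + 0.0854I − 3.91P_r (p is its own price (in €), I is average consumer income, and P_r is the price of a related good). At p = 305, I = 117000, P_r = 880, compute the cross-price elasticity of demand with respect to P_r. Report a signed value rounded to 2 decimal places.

At the given values, Q = 52640 − 115(305) + 0.0854(117000) − 3.91(880) = 24116.
∂Q/∂P_r = -3.91.
E = (-3.91) × (880/24116) = -0.1426…

-0.14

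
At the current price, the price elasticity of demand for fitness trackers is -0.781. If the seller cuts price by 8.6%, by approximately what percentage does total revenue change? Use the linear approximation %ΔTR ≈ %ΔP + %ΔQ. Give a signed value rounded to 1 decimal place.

-1.9%

%ΔQ ≈ Ed × %ΔP = (-0.781) × (-8.6%) = +6.7166%
%ΔTR ≈ %ΔP + %ΔQ = (-8.6%) + (+6.7166%) = -1.8834%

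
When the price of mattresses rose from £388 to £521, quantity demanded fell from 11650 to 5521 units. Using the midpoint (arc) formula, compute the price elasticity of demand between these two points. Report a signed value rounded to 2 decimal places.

-2.44

%ΔQ = (5521 − 11650) / [(11650 + 5521)/2] = -6129/8585.5 = -0.713878…
%ΔP = (521 − 388) / [(388 + 521)/2] = 133/454.5 = 0.292629…
Arc Ed = %ΔQ / %ΔP = (-6129/8585.5) / (133/454.5) = -2.4395…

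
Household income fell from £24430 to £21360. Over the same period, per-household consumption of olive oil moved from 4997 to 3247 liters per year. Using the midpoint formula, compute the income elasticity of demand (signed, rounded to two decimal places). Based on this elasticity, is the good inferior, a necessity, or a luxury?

%ΔQ = (3247 − 4997)/[( 4997 + 3247)/2] = -1750/4122 = -0.424551…
%ΔIncome = (21360 − 24430)/[( 24430 + 21360)/2] = -3070/22895 = -0.134090…
E_income = (-1750/4122) / (-3070/22895) = 3.1661…
E_income > 1 ⇒ normal good, luxury.

3.17; luxury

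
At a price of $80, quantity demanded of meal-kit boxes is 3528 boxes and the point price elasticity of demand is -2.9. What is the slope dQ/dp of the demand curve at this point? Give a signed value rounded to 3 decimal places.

Ed = (dQ/dp)·(p/Q) ⇒ dQ/dp = Ed·Q/p = (-2.9)·3528/80 = -127.89

-127.890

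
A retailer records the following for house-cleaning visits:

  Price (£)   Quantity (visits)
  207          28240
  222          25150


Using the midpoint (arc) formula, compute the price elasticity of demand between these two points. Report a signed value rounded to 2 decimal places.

-1.66

%ΔQ = (25150 − 28240) / [(28240 + 25150)/2] = -3090/26695 = -0.115752…
%ΔP = (222 − 207) / [(207 + 222)/2] = 15/214.5 = 0.069930…
Arc Ed = %ΔQ / %ΔP = (-3090/26695) / (15/214.5) = -1.6552…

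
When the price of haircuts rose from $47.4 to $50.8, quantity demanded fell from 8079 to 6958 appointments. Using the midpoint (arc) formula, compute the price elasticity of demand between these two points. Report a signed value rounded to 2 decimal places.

-2.15

%ΔQ = (6958 − 8079) / [(8079 + 6958)/2] = -1121/7518.5 = -0.149098…
%ΔP = (50.8 − 47.4) / [(47.4 + 50.8)/2] = 3.4/49.1 = 0.069246…
Arc Ed = %ΔQ / %ΔP = (-1121/7518.5) / (3.4/49.1) = -2.1531…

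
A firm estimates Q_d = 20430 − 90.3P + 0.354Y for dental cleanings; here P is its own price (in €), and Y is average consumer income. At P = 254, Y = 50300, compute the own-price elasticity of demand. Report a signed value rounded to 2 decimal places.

At the given values, Q_d = 20430 − 90.3(254) + 0.354(50300) = 15300.
∂Q_d/∂P = −90.3.
E = (-90.3) × (254/15300) = -1.4990…

-1.50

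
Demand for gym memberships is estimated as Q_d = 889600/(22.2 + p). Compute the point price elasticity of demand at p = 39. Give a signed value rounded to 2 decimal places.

-0.64

dQ_d/dp = −889600/(22.2 + p)² = -237.515. At p = 39, Q_d = 14535.9.
Ed = (dQ_d/dp)·(p/Q_d) = (-237.515) × (39/14535.9) = -0.6372…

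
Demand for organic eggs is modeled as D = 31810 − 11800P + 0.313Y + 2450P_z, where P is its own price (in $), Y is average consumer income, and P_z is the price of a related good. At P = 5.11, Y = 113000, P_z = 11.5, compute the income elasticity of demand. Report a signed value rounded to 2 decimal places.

At the given values, D = 31810 − 11800(5.11) + 0.313(113000) + 2450(11.5) = 35056.
∂D/∂Y = 0.313.
E = (0.313) × (113000/35056) = 1.0089…

1.01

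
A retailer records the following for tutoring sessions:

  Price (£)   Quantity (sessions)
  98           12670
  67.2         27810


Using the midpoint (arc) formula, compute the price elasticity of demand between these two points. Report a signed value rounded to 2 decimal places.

-2.01

%ΔQ = (27810 − 12670) / [(12670 + 27810)/2] = 15140/20240 = 0.748023…
%ΔP = (67.2 − 98) / [(98 + 67.2)/2] = -30.8/82.6 = -0.372881…
Arc Ed = %ΔQ / %ΔP = (15140/20240) / (-30.8/82.6) = -2.0060…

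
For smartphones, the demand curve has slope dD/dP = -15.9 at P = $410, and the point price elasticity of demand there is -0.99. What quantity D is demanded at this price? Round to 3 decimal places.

Ed = (dD/dP)·(P/D) ⇒ D = (dD/dP)·P/Ed = (-15.9)·410/(-0.99) = 6584.84848…

6584.848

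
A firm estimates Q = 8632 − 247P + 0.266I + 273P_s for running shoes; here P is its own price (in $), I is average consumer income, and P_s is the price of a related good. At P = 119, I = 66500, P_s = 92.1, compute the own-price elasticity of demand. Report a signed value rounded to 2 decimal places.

-1.33

At the given values, Q = 8632 − 247(119) + 0.266(66500) + 273(92.1) = 22071.3.
∂Q/∂P = −247.
E = (-247) × (119/22071.3) = -1.3317…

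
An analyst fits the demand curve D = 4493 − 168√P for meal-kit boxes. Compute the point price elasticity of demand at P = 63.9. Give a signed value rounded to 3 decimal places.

-0.213

dD/dP = −168/(2√P) = -10.5082. At P = 63.9, D = 3150.05.
Ed = (dD/dP)·(P/D) = (-10.5082) × (63.9/3150.05) = -0.21316…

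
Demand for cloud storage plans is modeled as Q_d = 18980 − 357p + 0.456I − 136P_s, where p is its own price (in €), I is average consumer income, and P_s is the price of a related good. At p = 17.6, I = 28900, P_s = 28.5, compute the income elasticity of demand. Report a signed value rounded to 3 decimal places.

0.599

At the given values, Q_d = 18980 − 357(17.6) + 0.456(28900) − 136(28.5) = 21999.2.
∂Q_d/∂I = 0.456.
E = (0.456) × (28900/21999.2) = 0.59903…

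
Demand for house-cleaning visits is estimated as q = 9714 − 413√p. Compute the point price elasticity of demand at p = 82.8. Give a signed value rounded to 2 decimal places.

dq/dp = −413/(2√p) = -22.6937. At p = 82.8, q = 5955.93.
Ed = (dq/dp)·(p/q) = (-22.6937) × (82.8/5955.93) = -0.3154…

-0.32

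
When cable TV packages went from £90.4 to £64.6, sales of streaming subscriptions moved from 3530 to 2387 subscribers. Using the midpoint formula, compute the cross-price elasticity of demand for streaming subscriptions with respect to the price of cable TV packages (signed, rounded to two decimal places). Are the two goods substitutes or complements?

%ΔQ_{streaming subscriptions} = (2387 − 3530)/avg = -1143/2958.5 = -0.386344…
%ΔP_{cable TV packages} = (64.6 − 90.4)/avg = -25.8/77.5 = -0.332903…
E_cross = (-1143/2958.5) / (-25.8/77.5) = 1.1605…
E_cross > 0 ⇒ the goods are substitutes.

1.16; substitutes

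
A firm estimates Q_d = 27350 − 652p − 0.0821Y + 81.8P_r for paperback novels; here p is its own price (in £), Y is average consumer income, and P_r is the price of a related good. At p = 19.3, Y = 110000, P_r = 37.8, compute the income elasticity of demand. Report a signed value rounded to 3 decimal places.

-1.023

At the given values, Q_d = 27350 − 652(19.3) − 0.0821(110000) + 81.8(37.8) = 8827.44.
∂Q_d/∂Y = -0.0821.
E = (-0.0821) × (110000/8827.44) = -1.02305…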